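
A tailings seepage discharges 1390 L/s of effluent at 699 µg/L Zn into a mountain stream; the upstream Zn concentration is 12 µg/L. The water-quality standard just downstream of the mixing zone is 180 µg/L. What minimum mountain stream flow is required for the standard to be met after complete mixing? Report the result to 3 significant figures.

Set C_mix = 180: (Q·12.00 + 1390·699.0) / (Q + 1390) = 180
→ Q = 1390·(699.0 − 180)/(180 − 12.00) = 4294 L/s.

4290 L/s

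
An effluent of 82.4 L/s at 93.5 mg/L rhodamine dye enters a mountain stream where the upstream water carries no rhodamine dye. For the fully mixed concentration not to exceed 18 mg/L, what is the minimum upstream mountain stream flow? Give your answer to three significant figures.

346 L/s

Set C_mix = 18: (Q·0 + 82.40·93.50) / (Q + 82.40) = 18
→ Q = 82.40·(93.50 − 18)/(18 − 0) = 345.6 L/s.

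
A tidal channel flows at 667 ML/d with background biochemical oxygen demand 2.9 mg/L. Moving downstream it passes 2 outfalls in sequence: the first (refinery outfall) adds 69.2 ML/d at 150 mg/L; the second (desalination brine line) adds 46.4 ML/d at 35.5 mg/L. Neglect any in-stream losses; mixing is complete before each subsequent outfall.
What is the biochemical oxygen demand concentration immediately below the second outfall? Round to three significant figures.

17.8 mg/L

Below outfall 1: Q → 736.2 ML/d, C = (667.0·2.900 + 69.20·150.0)/736.2 = 16.73 mg/L.
Below outfall 2: Q → 782.6 ML/d, C = (736.2·16.73 + 46.40·35.50)/782.6 = 17.84 mg/L.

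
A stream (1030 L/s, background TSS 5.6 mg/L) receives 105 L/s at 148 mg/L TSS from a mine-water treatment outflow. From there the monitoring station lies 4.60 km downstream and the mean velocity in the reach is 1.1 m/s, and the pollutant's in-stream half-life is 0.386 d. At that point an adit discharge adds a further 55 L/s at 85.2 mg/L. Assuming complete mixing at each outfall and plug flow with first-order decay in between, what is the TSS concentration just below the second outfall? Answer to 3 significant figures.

Conservation of mass: C = (1030·5.600 + 105.0·148.0) / 1135 = 21310/1135 = 18.77 mg/L; combined flow 1135 L/s.
Travel time t = 4.60·1000 / 1.1 = 4182 s = 1.162 h.
Half-life 0.386 d → k = ln 2 / 0.386 = 1.796 d⁻¹.
After decay, C = 18.77 × e^(−kt) = 18.77 × 0.9168 = 17.21 mg/L.
Second outfall: C = (1135·17.21 + 55.00·85.20)/1190 = 20.35 mg/L.

20.4 mg/L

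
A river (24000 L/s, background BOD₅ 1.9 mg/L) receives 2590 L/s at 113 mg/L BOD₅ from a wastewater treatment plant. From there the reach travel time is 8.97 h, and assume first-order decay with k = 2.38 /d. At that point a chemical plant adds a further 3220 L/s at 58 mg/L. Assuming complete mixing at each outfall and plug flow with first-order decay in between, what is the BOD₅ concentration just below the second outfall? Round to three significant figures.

10.9 mg/L

After mixing, C = (24000·1.900 + 2590·113.0) / 26590 = 338300/26590 = 12.72 mg/L; combined flow 26590 L/s.
First-order decay: C = 12.72·exp(−k·t) = 12.72·0.4109 = 5.227 mg/L.
At the second outfall, C = (26590·5.227 + 3220·58.00) / (26590 + 3220) = 10.93 mg/L.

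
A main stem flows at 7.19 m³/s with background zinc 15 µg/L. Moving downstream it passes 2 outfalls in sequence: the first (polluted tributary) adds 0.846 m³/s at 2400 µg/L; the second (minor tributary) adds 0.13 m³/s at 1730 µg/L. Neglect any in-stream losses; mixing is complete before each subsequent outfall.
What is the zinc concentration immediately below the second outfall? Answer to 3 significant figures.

289 µg/L

Outfall 1: combined Q = 8.036 m³/s; C = (7.190·15.00 + 0.8460·2400)/8.036 = 266.1 µg/L.
Outfall 2: combined Q = 8.166 m³/s; C = (8.036·266.1 + 0.1300·1730)/8.166 = 289.4 µg/L.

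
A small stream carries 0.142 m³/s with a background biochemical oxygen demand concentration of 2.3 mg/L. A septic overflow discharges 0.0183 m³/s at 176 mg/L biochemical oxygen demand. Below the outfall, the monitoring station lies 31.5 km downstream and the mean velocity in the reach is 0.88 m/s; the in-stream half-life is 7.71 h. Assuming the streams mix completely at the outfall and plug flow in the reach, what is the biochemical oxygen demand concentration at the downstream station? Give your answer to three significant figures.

9.05 mg/L

Mixed concentration C = ΣQC/ΣQ = (0.1420·2.300 + 0.01830·176.0) / 0.1603 = 3.547/0.1603 = 22.13 mg/L.
Travel time t = 31.5·1000 / 0.88 = 35800 s = 9.943 h.
Half-life 7.71 h → k = ln 2 / 7.71 = 0.08990 h⁻¹ = 2.158 d⁻¹.
Decay over the reach: 22.13·exp(−kt) = 22.13·0.4091 = 9.052 mg/L.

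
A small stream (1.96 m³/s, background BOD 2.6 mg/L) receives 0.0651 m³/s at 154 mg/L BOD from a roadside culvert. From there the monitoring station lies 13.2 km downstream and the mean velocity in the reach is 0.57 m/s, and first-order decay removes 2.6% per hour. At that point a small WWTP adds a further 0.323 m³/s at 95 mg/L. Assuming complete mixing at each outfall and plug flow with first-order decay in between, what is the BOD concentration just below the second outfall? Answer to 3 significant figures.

Conservation of mass: C = (1.960·2.600 + 0.06510·154.0) / 2.025 = 15.12/2.025 = 7.467 mg/L; combined flow 2.025 m³/s.
Travel time t = 13.2·1000 / 0.57 = 23160 s = 6.433 h.
2.6%/h lost → k = −ln(1 − 0.026) = 0.02634 h⁻¹.
First-order decay: C = 7.467·exp(−k·t) = 7.467·0.8441 = 6.303 mg/L.
Second outfall: C = (2.025·6.303 + 0.3230·95.00)/2.348 = 18.50 mg/L.

18.5 mg/L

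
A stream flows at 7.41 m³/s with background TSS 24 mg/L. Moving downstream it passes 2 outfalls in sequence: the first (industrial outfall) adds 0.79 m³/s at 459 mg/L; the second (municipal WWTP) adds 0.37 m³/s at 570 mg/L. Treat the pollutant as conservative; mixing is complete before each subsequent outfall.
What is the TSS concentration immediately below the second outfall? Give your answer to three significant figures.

Below outfall 1: Q → 8.200 m³/s, C = (7.410·24.00 + 0.7900·459.0)/8.200 = 65.91 mg/L.
Below outfall 2: Q → 8.570 m³/s, C = (8.200·65.91 + 0.3700·570.0)/8.570 = 87.67 mg/L.

87.7 mg/L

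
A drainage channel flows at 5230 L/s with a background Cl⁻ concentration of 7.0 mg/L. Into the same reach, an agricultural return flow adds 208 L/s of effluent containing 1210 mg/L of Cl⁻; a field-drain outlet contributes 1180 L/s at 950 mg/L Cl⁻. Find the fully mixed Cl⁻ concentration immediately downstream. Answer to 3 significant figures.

Mass balance: C = (5230·7.000 + 208.0·1210 + 1180·950.0) / 6618 = 1409000/6618 = 212.9 mg/L.

213 mg/L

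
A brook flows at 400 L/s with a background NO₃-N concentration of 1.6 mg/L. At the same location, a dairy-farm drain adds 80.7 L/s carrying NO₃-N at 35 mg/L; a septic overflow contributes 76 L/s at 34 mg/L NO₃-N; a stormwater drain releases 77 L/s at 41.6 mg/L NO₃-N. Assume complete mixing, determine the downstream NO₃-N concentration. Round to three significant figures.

14.6 mg/L

Mixed concentration C = ΣQC/ΣQ = (400.0·1.600 + 80.70·35.00 + 76.00·34.00 + 77.00·41.60) / 633.7 = 9252/633.7 = 14.60 mg/L.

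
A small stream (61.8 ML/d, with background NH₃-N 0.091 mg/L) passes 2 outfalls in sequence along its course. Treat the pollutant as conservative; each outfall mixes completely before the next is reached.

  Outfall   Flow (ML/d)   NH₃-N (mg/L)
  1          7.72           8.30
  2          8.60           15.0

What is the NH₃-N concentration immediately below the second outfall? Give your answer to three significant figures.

2.54 mg/L

Outfall 1: combined Q = 69.52 ML/d; C = (61.80·0.09100 + 7.720·8.300)/69.52 = 1.003 mg/L.
Outfall 2: combined Q = 78.12 ML/d; C = (69.52·1.003 + 8.600·15.00)/78.12 = 2.544 mg/L.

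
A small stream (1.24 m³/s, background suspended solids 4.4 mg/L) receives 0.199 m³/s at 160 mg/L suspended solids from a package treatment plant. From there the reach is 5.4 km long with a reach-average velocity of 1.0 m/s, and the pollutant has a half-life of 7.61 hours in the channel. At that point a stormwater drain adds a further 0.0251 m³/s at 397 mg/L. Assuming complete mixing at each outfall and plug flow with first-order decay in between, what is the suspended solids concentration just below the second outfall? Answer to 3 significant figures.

Mass balance: C = (1.240·4.400 + 0.1990·160.0) / 1.439 = 37.30/1.439 = 25.92 mg/L; combined flow 1.439 m³/s.
Travel time t = 5.4·1000 / 1.0 = 5400 s = 1.500 h.
Half-life 7.61 h → k = ln 2 / 7.61 = 0.09108 h⁻¹ = 2.186 d⁻¹.
After decay, C = 25.92 × e^(−kt) = 25.92 × 0.8723 = 22.61 mg/L.
At the second outfall, C = (1.439·22.61 + 0.02510·397.0) / (1.439 + 0.02510) = 29.03 mg/L.

29.0 mg/L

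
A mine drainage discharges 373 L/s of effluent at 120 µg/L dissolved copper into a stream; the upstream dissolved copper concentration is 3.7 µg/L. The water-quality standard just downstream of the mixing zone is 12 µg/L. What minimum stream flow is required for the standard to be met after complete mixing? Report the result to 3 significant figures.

Set C_mix = 12: (Q·3.700 + 373.0·120.0) / (Q + 373.0) = 12
→ Q = 373.0·(120.0 − 12)/(12 − 3.700) = 4853 L/s.

4850 L/s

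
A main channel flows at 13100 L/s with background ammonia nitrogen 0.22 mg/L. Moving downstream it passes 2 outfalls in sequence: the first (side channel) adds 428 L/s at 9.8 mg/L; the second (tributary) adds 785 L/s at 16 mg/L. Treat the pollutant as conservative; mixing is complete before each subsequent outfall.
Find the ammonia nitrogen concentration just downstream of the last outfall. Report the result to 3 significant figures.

Outfall 1: combined Q = 13530 L/s; C = (13100·0.2200 + 428.0·9.800)/13530 = 0.5231 mg/L.
Outfall 2: combined Q = 14310 L/s; C = (13530·0.5231 + 785.0·16.00)/14310 = 1.372 mg/L.

1.37 mg/L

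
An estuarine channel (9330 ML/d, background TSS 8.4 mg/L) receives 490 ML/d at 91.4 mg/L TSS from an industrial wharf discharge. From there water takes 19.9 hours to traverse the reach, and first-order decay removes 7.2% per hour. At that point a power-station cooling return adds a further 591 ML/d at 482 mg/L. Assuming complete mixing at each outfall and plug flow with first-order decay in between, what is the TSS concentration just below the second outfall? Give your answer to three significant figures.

30.0 mg/L

Mixed concentration C = ΣQC/ΣQ = (9330·8.400 + 490.0·91.40) / 9820 = 123200/9820 = 12.54 mg/L; combined flow 9820 ML/d.
7.2%/h lost → k = −ln(1 − 0.072) = 0.07472 h⁻¹.
Applying C = C₀e^(−kt): 12.54 × 0.2261 = 2.835 mg/L.
Second outfall: C = (9820·2.835 + 591.0·482.0)/10410 = 30.04 mg/L.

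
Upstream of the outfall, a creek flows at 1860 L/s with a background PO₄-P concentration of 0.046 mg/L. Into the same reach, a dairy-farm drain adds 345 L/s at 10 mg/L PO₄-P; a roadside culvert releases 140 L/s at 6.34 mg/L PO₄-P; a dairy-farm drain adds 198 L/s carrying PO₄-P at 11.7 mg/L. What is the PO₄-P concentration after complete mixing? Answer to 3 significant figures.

2.65 mg/L

Conservation of mass: C = (1860·0.04600 + 345.0·10.00 + 140.0·6.340 + 198.0·11.70) / 2543 = 6740/2543 = 2.650 mg/L.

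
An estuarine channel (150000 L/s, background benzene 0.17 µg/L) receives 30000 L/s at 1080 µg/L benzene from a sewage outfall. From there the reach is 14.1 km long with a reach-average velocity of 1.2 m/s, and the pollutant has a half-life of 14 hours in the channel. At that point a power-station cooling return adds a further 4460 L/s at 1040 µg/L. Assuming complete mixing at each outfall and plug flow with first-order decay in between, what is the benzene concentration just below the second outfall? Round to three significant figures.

Conservation of mass: C = (150000·0.1700 + 30000·1080) / 180000 = 32430000/180000 = 180.1 µg/L; combined flow 180000 L/s.
Travel time t = 14.1·1000 / 1.2 = 11750 s = 3.264 h.
Half-life 14 h → k = ln 2 / 14 = 0.04951 h⁻¹ = 1.188 d⁻¹.
After decay, C = 180.1 × e^(−kt) = 180.1 × 0.8508 = 153.3 µg/L.
Second outfall: C = (180000·153.3 + 4460·1040)/184500 = 174.7 µg/L.

175 µg/L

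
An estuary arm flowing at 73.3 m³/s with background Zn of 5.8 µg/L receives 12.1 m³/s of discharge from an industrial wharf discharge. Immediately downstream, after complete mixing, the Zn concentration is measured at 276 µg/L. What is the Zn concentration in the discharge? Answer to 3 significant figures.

Mass balance: 73.30·5.800 + 12.10·Cₑ = 85.40·276.0
→ Cₑ = (85.40·276.0 − 73.30·5.800) / 12.10 = 1913 µg/L.

1910 µg/L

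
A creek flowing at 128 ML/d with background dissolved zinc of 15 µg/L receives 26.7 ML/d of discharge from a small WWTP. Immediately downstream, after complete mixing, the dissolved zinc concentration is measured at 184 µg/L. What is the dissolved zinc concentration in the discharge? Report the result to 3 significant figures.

Mass balance: 128.0·15.00 + 26.70·Cₑ = 154.7·184.0
→ Cₑ = (154.7·184.0 − 128.0·15.00) / 26.70 = 994.2 µg/L.

994 µg/L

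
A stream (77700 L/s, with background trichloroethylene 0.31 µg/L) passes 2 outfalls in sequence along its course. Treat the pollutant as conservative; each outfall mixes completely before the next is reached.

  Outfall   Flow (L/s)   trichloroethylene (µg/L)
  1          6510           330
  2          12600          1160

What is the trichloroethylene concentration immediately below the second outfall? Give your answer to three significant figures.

Below outfall 1: Q → 84210 L/s, C = (77700·0.3100 + 6510·330.0)/84210 = 25.80 µg/L.
Below outfall 2: Q → 96810 L/s, C = (84210·25.80 + 12600·1160)/96810 = 173.4 µg/L.

173 µg/L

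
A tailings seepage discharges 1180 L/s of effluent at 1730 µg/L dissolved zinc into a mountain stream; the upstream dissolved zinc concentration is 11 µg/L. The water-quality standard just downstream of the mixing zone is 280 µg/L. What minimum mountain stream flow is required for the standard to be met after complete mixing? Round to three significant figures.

6360 L/s

Set C_mix = 280: (Q·11.00 + 1180·1730) / (Q + 1180) = 280
→ Q = 1180·(1730 − 280)/(280 − 11.00) = 6361 L/s.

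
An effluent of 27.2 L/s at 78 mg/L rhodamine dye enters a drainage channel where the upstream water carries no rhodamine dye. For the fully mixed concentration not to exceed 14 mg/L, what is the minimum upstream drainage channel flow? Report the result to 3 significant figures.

124 L/s

Set C_mix = 14: (Q·0 + 27.20·78.00) / (Q + 27.20) = 14
→ Q = 27.20·(78.00 − 14)/(14 − 0) = 124.3 L/s.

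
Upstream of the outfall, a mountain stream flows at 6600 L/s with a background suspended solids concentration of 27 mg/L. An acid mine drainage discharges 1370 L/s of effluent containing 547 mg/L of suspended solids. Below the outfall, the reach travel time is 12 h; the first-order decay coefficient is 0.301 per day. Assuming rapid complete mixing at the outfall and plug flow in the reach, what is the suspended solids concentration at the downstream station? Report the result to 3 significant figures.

100 mg/L

Mass balance: C = (6600·27.00 + 1370·547.0) / 7970 = 927600/7970 = 116.4 mg/L.
Applying C = C₀e^(−kt): 116.4 × 0.8603 = 100.1 mg/L.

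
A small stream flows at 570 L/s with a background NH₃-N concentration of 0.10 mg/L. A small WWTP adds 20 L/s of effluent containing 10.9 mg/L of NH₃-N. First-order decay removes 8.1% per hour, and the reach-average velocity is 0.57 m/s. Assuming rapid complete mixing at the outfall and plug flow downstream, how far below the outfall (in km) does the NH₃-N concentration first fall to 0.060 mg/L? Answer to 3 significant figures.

49.8 km

Conservation of mass: C = (570.0·0.1000 + 20.00·10.90) / 590.0 = 275.0/590.0 = 0.4661 mg/L.
8.1%/h lost → k = −ln(1 − 0.081) = 0.08447 h⁻¹.
Set 0.4661·exp(−k·t) = 0.060 → t = ln(0.4661/0.060)/k = 87370 s = 24.27 h.
Distance = v·t = 0.57·87370 = 49800 m = 49.80 km.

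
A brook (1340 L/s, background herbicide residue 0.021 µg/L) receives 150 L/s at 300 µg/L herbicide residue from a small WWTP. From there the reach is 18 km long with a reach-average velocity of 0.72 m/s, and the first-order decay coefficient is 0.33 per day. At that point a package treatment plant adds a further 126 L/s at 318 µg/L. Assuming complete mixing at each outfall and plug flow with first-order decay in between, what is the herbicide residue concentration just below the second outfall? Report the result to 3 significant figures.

50.1 µg/L

After mixing, C = (1340·0.02100 + 150.0·300.0) / 1490 = 45030/1490 = 30.22 µg/L; combined flow 1490 L/s.
Travel time t = 18·1000 / 0.72 = 25000 s = 6.944 h.
Applying C = C₀e^(−kt): 30.22 × 0.9089 = 27.47 µg/L.
Second outfall: C = (1490·27.47 + 126.0·318.0)/1616 = 50.12 µg/L.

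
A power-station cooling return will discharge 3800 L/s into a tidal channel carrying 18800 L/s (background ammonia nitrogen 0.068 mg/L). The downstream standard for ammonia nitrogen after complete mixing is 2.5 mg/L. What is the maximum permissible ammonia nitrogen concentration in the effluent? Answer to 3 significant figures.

14.5 mg/L

At the limit, (Qr·Cr + Qe·Cₑ)/(Qr + Qe) = 2.5:
Cₑ = (22600·2.5 − 18800·0.06800) / 3800 = 14.53 mg/L.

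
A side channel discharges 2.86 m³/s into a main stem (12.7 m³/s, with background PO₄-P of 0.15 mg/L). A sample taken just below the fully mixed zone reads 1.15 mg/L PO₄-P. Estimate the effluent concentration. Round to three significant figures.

Mass balance: 12.70·0.1500 + 2.860·Cₑ = 15.56·1.150
→ Cₑ = (15.56·1.150 − 12.70·0.1500) / 2.860 = 5.591 mg/L.

5.59 mg/L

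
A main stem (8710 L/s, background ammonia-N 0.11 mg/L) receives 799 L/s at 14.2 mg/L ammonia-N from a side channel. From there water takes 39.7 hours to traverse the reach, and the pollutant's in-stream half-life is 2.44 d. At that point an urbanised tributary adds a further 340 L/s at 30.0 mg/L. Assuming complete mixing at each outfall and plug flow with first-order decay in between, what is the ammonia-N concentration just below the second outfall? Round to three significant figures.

1.82 mg/L

Mixed concentration C = ΣQC/ΣQ = (8710·0.1100 + 799.0·14.20) / 9509 = 12300/9509 = 1.294 mg/L; combined flow 9509 L/s.
Half-life 2.44 d → k = ln 2 / 2.44 = 0.2841 d⁻¹.
Decay over the reach: 1.294·exp(−kt) = 1.294·0.6251 = 0.8088 mg/L.
At the second outfall, C = (9509·0.8088 + 340.0·30.00) / (9509 + 340.0) = 1.816 mg/L.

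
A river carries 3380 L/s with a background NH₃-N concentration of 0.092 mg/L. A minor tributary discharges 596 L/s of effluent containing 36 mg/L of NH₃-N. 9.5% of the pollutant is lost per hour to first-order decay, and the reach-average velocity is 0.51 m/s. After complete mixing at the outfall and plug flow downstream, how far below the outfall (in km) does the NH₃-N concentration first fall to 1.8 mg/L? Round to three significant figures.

After mixing, C = (3380·0.09200 + 596.0·36.00) / 3976 = 21770/3976 = 5.475 mg/L.
9.5%/h lost → k = −ln(1 − 0.095) = 0.09982 h⁻¹.
Set 5.475·exp(−k·t) = 1.8 → t = ln(5.475/1.8)/k = 40120 s = 11.14 h.
Distance = v·t = 0.51·40120 = 20460 m = 20.46 km.

20.5 km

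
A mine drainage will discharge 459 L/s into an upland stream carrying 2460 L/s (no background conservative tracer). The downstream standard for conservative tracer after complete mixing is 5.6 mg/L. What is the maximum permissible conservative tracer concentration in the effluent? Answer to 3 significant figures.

At the limit, (Qr·Cr + Qe·Cₑ)/(Qr + Qe) = 5.6:
Cₑ = (2919·5.6 − 2460·0) / 459.0 = 35.61 mg/L.

35.6 mg/L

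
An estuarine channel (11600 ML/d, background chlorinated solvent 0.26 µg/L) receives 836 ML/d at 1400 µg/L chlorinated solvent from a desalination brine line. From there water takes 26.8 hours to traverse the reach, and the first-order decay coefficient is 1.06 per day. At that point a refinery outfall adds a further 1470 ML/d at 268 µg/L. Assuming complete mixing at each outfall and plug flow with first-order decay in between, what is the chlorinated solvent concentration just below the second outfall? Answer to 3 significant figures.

Mass balance: C = (11600·0.2600 + 836.0·1400) / 12440 = 1173000/12440 = 94.36 µg/L; combined flow 12440 ML/d.
After decay, C = 94.36 × e^(−kt) = 94.36 × 0.3062 = 28.89 µg/L.
At the second outfall, C = (12440·28.89 + 1470·268.0) / (12440 + 1470) = 54.16 µg/L.

54.2 µg/L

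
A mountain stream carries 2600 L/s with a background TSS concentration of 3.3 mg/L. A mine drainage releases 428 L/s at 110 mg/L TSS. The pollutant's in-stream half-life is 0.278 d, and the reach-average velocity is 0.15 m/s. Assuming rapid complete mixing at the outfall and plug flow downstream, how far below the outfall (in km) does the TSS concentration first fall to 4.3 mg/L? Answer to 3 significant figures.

7.55 km

Mass balance: C = (2600·3.300 + 428.0·110.0) / 3028 = 55660/3028 = 18.38 mg/L.
Half-life 0.278 d → k = ln 2 / 0.278 = 2.493 d⁻¹.
Set 18.38·exp(−k·t) = 4.3 → t = ln(18.38/4.3)/k = 50340 s = 13.98 h.
Distance = v·t = 0.15·50340 = 7551 m = 7.551 km.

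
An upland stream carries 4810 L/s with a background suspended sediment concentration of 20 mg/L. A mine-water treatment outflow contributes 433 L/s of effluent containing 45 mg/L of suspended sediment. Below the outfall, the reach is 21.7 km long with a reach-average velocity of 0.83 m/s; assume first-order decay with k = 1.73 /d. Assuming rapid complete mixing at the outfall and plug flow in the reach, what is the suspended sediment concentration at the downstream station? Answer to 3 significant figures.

13.1 mg/L

After mixing, C = (4810·20.00 + 433.0·45.00) / 5243 = 115700/5243 = 22.06 mg/L.
Travel time t = 21.7·1000 / 0.83 = 26140 s = 7.262 h.
Decay over the reach: 22.06·exp(−kt) = 22.06·0.5924 = 13.07 mg/L.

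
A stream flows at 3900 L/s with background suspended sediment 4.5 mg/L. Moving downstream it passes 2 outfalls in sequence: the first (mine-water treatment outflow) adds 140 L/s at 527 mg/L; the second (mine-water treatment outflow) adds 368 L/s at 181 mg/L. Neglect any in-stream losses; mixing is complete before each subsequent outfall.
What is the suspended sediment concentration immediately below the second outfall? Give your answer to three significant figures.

35.8 mg/L

Outfall 1: combined Q = 4040 L/s; C = (3900·4.500 + 140.0·527.0)/4040 = 22.61 mg/L.
Outfall 2: combined Q = 4408 L/s; C = (4040·22.61 + 368.0·181.0)/4408 = 35.83 mg/L.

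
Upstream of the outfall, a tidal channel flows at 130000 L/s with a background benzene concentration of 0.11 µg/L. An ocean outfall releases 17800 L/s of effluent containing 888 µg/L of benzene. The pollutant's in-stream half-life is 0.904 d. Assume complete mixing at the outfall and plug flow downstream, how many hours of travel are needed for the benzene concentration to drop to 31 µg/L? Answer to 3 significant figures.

Conservation of mass: C = (130000·0.1100 + 17800·888.0) / 147800 = 15820000/147800 = 107.0 µg/L.
Half-life 0.904 d → k = ln 2 / 0.904 = 0.7668 d⁻¹.
107.0·exp(−k·t) = 31 → t = ln(107.0/31)/k = 139600 s = 38.79 h.

38.8 h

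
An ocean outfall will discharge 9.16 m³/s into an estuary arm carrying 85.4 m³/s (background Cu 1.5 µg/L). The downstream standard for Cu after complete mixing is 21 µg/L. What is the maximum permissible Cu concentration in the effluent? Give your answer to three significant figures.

At the limit, (Qr·Cr + Qe·Cₑ)/(Qr + Qe) = 21:
Cₑ = (94.56·21 − 85.40·1.500) / 9.160 = 202.8 µg/L.

203 µg/L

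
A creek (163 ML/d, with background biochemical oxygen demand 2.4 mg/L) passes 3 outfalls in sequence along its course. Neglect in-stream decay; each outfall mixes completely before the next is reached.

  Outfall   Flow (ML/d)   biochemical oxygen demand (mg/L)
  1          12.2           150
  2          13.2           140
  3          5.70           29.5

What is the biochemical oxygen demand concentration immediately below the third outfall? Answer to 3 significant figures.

21.8 mg/L

Outfall 1: combined Q = 175.2 ML/d; C = (163.0·2.400 + 12.20·150.0)/175.2 = 12.68 mg/L.
Outfall 2: combined Q = 188.4 ML/d; C = (175.2·12.68 + 13.20·140.0)/188.4 = 21.60 mg/L.
Outfall 3: combined Q = 194.1 ML/d; C = (188.4·21.60 + 5.700·29.50)/194.1 = 21.83 mg/L.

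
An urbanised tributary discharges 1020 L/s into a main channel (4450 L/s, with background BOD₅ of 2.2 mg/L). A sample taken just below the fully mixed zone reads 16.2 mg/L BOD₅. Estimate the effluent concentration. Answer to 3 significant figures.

Mass balance: 4450·2.200 + 1020·Cₑ = 5470·16.20
→ Cₑ = (5470·16.20 − 4450·2.200) / 1020 = 77.28 mg/L.

77.3 mg/L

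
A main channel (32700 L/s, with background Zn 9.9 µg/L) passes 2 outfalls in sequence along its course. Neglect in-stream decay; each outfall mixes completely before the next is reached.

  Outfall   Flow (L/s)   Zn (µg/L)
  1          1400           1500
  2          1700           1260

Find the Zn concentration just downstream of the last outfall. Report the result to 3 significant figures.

Outfall 1: combined Q = 34100 L/s; C = (32700·9.900 + 1400·1500)/34100 = 71.08 µg/L.
Outfall 2: combined Q = 35800 L/s; C = (34100·71.08 + 1700·1260)/35800 = 127.5 µg/L.

128 µg/L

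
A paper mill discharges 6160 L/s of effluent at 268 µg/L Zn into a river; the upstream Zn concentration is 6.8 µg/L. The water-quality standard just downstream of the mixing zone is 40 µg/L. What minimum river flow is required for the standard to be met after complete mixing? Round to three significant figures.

42300 L/s

Set C_mix = 40: (Q·6.800 + 6160·268.0) / (Q + 6160) = 40
→ Q = 6160·(268.0 − 40)/(40 − 6.800) = 42300 L/s.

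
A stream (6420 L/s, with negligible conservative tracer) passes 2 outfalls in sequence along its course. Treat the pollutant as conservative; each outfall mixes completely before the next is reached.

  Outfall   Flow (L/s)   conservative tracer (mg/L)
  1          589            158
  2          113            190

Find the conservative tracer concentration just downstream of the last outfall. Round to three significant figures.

16.1 mg/L

Outfall 1: combined Q = 7009 L/s; C = (6420·0 + 589.0·158.0)/7009 = 13.28 mg/L.
Outfall 2: combined Q = 7122 L/s; C = (7009·13.28 + 113.0·190.0)/7122 = 16.08 mg/L.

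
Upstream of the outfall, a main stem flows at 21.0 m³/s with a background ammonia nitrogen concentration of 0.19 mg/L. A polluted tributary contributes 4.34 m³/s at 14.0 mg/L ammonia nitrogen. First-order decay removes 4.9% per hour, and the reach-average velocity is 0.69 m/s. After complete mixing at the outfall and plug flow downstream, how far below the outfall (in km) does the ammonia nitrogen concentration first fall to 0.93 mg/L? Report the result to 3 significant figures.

Mixed concentration C = ΣQC/ΣQ = (21.00·0.1900 + 4.340·14.00) / 25.34 = 64.75/25.34 = 2.555 mg/L.
4.9%/h lost → k = −ln(1 − 0.049) = 0.05024 h⁻¹.
Set 2.555·exp(−k·t) = 0.93 → t = ln(2.555/0.93)/k = 72420 s = 20.12 h.
Distance = v·t = 0.69·72420 = 49970 m = 49.97 km.

50.0 km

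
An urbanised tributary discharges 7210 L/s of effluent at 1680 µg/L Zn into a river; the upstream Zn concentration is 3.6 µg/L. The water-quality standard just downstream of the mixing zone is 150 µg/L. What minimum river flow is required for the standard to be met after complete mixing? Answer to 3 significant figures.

Set C_mix = 150: (Q·3.600 + 7210·1680) / (Q + 7210) = 150
→ Q = 7210·(1680 − 150)/(150 − 3.600) = 75350 L/s.

75400 L/s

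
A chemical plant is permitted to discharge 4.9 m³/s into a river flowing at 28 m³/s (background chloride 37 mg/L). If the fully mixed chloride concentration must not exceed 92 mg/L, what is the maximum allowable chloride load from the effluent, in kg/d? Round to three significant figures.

Mass balance at the limit: 28.00·37.00 + 4.900·Cₑ = 32.90·92 → Cₑ = 406.3 mg/L.
Load = 4.900 m³/s × 406.3 g/m³ × 86 400 s/d = 172000 kg/d.

172000 kg/d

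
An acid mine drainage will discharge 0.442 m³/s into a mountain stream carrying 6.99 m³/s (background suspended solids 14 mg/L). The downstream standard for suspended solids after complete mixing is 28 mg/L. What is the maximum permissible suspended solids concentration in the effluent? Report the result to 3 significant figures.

249 mg/L

At the limit, (Qr·Cr + Qe·Cₑ)/(Qr + Qe) = 28:
Cₑ = (7.432·28 − 6.990·14.00) / 0.4420 = 249.4 mg/L.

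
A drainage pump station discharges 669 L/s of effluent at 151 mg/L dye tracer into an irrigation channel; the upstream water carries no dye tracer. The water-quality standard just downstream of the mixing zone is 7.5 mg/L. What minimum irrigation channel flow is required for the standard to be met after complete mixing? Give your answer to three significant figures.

12800 L/s

Set C_mix = 7.5: (Q·0 + 669.0·151.0) / (Q + 669.0) = 7.5
→ Q = 669.0·(151.0 − 7.5)/(7.5 − 0) = 12800 L/s.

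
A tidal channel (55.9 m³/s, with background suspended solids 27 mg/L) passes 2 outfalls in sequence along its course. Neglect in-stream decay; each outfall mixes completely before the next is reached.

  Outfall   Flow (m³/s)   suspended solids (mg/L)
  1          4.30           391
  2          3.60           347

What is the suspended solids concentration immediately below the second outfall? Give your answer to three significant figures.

69.6 mg/L

Outfall 1: combined Q = 60.20 m³/s; C = (55.90·27.00 + 4.300·391.0)/60.20 = 53.00 mg/L.
Outfall 2: combined Q = 63.80 m³/s; C = (60.20·53.00 + 3.600·347.0)/63.80 = 69.59 mg/L.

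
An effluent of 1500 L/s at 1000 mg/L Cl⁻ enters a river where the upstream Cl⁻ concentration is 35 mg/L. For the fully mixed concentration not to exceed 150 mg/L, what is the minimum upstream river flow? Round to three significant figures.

11100 L/s

Set C_mix = 150: (Q·35.00 + 1500·1000) / (Q + 1500) = 150
→ Q = 1500·(1000 − 150)/(150 − 35.00) = 11090 L/s.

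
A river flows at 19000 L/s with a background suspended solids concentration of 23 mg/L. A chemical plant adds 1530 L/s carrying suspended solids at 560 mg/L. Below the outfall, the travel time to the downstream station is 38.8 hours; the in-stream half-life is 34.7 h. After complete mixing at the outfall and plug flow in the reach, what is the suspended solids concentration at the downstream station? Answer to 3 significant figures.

29.0 mg/L

Flow-weighted average: C = (19000·23.00 + 1530·560.0) / 20530 = 1294000/20530 = 63.02 mg/L.
Half-life 34.7 h → k = ln 2 / 34.7 = 0.01998 h⁻¹ = 0.4794 d⁻¹.
Decay over the reach: 63.02·exp(−kt) = 63.02·0.4607 = 29.03 mg/L.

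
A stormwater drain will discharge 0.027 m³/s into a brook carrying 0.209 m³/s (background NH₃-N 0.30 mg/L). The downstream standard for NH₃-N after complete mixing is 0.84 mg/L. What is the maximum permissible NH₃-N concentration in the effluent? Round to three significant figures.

At the limit, (Qr·Cr + Qe·Cₑ)/(Qr + Qe) = 0.84:
Cₑ = (0.2360·0.84 − 0.2090·0.3000) / 0.02700 = 5.020 mg/L.

5.02 mg/L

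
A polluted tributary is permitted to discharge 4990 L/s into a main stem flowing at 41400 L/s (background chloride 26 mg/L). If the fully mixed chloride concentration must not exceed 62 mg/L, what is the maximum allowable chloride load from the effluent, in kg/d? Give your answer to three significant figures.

156000 kg/d

Mass balance at the limit: 41400·26.00 + 4990·Cₑ = 46390·62 → Cₑ = 360.7 mg/L.
4990 L/s = 4.990 m³/s. Load = 4.990 m³/s × 360.7 g/m³ × 86 400 s/d = 155500 kg/d.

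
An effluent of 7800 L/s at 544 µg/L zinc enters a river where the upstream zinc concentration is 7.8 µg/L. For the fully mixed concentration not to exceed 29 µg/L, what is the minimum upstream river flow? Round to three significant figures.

189000 L/s

Set C_mix = 29: (Q·7.800 + 7800·544.0) / (Q + 7800) = 29
→ Q = 7800·(544.0 − 29)/(29 − 7.800) = 189500 L/s.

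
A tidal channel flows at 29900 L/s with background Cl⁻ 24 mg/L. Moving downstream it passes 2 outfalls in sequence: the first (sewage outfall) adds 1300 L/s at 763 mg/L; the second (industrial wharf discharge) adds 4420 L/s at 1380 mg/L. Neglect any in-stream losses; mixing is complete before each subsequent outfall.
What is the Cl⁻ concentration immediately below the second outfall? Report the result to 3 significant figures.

After outfall 1: Q = 29900 + 1300 = 31200 L/s; C = (29900·24.00 + 1300·763.0)/31200 = 54.79 mg/L.
After outfall 2: Q = 31200 + 4420 = 35620 L/s; C = (31200·54.79 + 4420·1380)/35620 = 219.2 mg/L.

219 mg/L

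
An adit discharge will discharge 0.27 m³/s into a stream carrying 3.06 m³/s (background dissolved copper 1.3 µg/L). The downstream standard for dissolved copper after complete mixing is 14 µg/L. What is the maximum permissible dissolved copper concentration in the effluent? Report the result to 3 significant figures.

158 µg/L

At the limit, (Qr·Cr + Qe·Cₑ)/(Qr + Qe) = 14:
Cₑ = (3.330·14 − 3.060·1.300) / 0.2700 = 157.9 µg/L.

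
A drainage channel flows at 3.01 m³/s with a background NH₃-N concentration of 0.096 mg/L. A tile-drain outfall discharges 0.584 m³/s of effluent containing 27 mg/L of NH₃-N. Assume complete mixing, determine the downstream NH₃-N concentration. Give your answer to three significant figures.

After mixing, C = (3.010·0.09600 + 0.5840·27.00) / 3.594 = 16.06/3.594 = 4.468 mg/L.

4.47 mg/L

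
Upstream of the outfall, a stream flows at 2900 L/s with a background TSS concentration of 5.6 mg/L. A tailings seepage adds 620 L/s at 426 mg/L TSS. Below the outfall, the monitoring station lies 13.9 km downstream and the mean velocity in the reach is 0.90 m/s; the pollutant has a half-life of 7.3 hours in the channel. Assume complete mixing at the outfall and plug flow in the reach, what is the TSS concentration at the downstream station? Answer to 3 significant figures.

53.0 mg/L

Flow-weighted average: C = (2900·5.600 + 620.0·426.0) / 3520 = 280400/3520 = 79.65 mg/L.
Travel time t = 13.9·1000 / 0.90 = 15440 s = 4.290 h.
Half-life 7.3 h → k = ln 2 / 7.3 = 0.09495 h⁻¹ = 2.279 d⁻¹.
After decay, C = 79.65 × e^(−kt) = 79.65 × 0.6654 = 53.00 mg/L.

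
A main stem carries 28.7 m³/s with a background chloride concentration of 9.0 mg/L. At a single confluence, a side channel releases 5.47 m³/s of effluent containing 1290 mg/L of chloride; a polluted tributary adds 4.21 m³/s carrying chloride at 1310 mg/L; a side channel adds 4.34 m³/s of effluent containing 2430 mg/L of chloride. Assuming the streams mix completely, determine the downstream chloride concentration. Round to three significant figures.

Flow-weighted average: C = (28.70·9.000 + 5.470·1290 + 4.210·1310 + 4.340·2430) / 42.72 = 23380/42.72 = 547.2 mg/L.

547 mg/L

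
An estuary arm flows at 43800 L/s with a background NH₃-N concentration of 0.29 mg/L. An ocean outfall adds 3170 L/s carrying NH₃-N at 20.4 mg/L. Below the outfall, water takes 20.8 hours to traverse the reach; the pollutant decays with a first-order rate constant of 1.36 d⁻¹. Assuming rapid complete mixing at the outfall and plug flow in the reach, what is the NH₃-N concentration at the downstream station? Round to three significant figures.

0.507 mg/L

Conservation of mass: C = (43800·0.2900 + 3170·20.40) / 46970 = 77370/46970 = 1.647 mg/L.
After decay, C = 1.647 × e^(−kt) = 1.647 × 0.3077 = 0.5068 mg/L.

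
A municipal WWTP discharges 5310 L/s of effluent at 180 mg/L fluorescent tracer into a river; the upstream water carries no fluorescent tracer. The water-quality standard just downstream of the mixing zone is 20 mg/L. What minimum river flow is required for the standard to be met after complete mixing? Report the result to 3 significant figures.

42500 L/s

Set C_mix = 20: (Q·0 + 5310·180.0) / (Q + 5310) = 20
→ Q = 5310·(180.0 − 20)/(20 − 0) = 42480 L/s.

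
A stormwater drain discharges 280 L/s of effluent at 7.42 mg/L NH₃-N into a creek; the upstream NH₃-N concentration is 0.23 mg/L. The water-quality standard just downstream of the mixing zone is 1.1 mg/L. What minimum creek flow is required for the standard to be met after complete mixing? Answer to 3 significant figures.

2030 L/s

Set C_mix = 1.1: (Q·0.2300 + 280.0·7.420) / (Q + 280.0) = 1.1
→ Q = 280.0·(7.420 − 1.1)/(1.1 − 0.2300) = 2034 L/s.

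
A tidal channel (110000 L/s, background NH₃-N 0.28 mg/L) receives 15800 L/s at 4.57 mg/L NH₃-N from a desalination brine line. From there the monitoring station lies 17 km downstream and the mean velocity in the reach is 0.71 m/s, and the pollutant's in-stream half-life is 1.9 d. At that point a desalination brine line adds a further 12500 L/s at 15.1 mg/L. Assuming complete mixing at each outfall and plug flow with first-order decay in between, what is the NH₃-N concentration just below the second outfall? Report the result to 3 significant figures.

Flow-weighted average: C = (110000·0.2800 + 15800·4.570) / 125800 = 103000/125800 = 0.8188 mg/L; combined flow 125800 L/s.
Travel time t = 17·1000 / 0.71 = 23940 s = 6.651 h.
Half-life 1.9 d → k = ln 2 / 1.9 = 0.3648 d⁻¹.
Applying C = C₀e^(−kt): 0.8188 × 0.9038 = 0.7401 mg/L.
Second outfall: C = (125800·0.7401 + 12500·15.10)/138300 = 2.038 mg/L.

2.04 mg/L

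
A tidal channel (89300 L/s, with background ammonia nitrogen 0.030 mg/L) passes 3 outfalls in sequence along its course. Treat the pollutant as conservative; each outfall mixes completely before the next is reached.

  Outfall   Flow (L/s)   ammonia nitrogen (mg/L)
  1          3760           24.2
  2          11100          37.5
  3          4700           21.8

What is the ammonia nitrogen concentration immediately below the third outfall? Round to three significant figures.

5.63 mg/L

Below outfall 1: Q → 93060 L/s, C = (89300·0.03000 + 3760·24.20)/93060 = 1.007 mg/L.
Below outfall 2: Q → 104200 L/s, C = (93060·1.007 + 11100·37.50)/104200 = 4.896 mg/L.
Below outfall 3: Q → 108900 L/s, C = (104200·4.896 + 4700·21.80)/108900 = 5.625 mg/L.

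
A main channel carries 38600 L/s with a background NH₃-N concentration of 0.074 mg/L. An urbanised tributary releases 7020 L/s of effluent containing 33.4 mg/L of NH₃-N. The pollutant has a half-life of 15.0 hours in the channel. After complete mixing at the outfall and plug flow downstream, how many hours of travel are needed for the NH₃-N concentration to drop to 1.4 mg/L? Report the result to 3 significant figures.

Mixed concentration C = ΣQC/ΣQ = (38600·0.07400 + 7020·33.40) / 45620 = 237300/45620 = 5.202 mg/L.
Half-life 15.0 h → k = ln 2 / 15.0 = 0.04621 h⁻¹ = 1.109 d⁻¹.
5.202·exp(−k·t) = 1.4 → t = ln(5.202/1.4)/k = 102300 s = 28.41 h.

28.4 h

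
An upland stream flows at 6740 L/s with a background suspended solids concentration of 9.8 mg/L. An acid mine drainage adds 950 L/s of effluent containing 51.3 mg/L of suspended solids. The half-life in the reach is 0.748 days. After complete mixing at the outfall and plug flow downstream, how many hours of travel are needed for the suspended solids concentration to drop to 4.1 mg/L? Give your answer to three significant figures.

33.5 h

After mixing, C = (6740·9.800 + 950.0·51.30) / 7690 = 114800/7690 = 14.93 mg/L.
Half-life 0.748 d → k = ln 2 / 0.748 = 0.9267 d⁻¹.
14.93·exp(−k·t) = 4.1 → t = ln(14.93/4.1)/k = 120500 s = 33.47 h.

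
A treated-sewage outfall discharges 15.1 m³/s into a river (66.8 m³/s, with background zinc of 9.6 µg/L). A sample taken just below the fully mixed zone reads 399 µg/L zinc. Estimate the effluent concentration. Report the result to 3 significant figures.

2120 µg/L

Mass balance: 66.80·9.600 + 15.10·Cₑ = 81.90·399.0
→ Cₑ = (81.90·399.0 − 66.80·9.600) / 15.10 = 2122 µg/L.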